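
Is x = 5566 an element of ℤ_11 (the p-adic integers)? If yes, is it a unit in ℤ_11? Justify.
x ∈ ℤ_11 but not a unit; v_11(x) = 2 > 0

ℤ_11 = {x ∈ ℚ_11 : v_11(x) ≥ 0} and ℤ_11^× = {x ∈ ℤ_11 : v_11(x) = 0}. Here v_11(5566) = v_11(num) − v_11(den) = 2; compare against these criteria.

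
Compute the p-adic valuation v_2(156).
v_2(156) = 2

v_2(n) is the largest exponent k such that 2^k divides n. Factor out: 156 = 2^2 · 39. (Sign doesn't affect v_p.) So v_2(156) = 2.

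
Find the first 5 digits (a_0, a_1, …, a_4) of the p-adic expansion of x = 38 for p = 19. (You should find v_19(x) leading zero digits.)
(a_0, …, a_4) = (0, 2, 0, 0, 0)

v_19(38) = 1, so a_0 = ... = a_0 = 0. Factor out: x = 19^1 · u with u = 2 a unit in ℤ_19. Expand u iteratively via a_{v+i} = u_i mod 19, u_{i+1} = (u_i − a_{v+i})/19:
  u_0 = 2;  a_1 = 2;  u_1 = (u_0 − 2)/19 = 0
  u_1 = 0;  a_2 = 0;  u_2 = (u_1 − 0)/19 = 0
  u_2 = 0;  a_3 = 0;  u_3 = (u_2 − 0)/19 = 0
  u_3 = 0;  a_4 = 0;  u_4 = (u_3 − 0)/19 = 0
Digits: (0, 2, 0, 0, 0).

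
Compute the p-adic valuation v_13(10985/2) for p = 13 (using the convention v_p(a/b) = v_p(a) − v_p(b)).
v_13(10985/2) = 3

Factor powers of 13 from the numerator and denominator of the reduced fraction: 10985 = 13^3 · 5 and 2 = 13^0 · 2. Apply v_p(a/b) = v_p(a) − v_p(b): v_13(10985/2) = 3 − 0 = 3.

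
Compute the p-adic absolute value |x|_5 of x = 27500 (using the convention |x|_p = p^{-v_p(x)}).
|27500|_5 = 1/625

Step 1 — compute v_5(x) by factoring powers of 5 out of the numerator and denominator: v_5(27500) = 4. Step 2 — apply |x|_p = p^{-v_p(x)} = 5^{-4} = 1/625.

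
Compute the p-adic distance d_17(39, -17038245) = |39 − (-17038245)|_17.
d_17(39, -17038245) = 1/1419857

Step 1 — x − y = 39 − (-17038245) = 17038284. Step 2 — v_17(17038284) = 5 (factor: 17038284 = (17^5 · 12); the sign does not affect v_p). Step 3 — |x − y|_17 = 17^{-5} = 1/1419857.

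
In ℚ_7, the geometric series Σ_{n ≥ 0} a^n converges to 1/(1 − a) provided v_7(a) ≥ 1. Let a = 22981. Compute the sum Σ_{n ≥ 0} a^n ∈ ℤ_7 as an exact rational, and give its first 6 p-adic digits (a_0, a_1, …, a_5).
Σ a^n = 1/(1 − a) = -1/22980;  first 6 digits = (1, 0, 0, 4, 2, 1)

v_7(a) = 3 ≥ 1, so the series converges in ℤ_7 to 1/(1 − a) = 1/(1 − 22981) = -1/22980. Expand this rational in ℤ_7: compute digits iteratively via d_i = x_i mod 7, x_{i+1} = (x_i − d_i)/7. The first 6 digits are (1, 0, 0, 4, 2, 1).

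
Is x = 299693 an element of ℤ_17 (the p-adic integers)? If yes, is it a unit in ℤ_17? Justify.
x ∈ ℤ_17 but not a unit; v_17(x) = 3 > 0

ℤ_17 = {x ∈ ℚ_17 : v_17(x) ≥ 0} and ℤ_17^× = {x ∈ ℤ_17 : v_17(x) = 0}. Here v_17(299693) = v_17(num) − v_17(den) = 3; compare against these criteria.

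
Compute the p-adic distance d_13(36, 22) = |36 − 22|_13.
d_13(36, 22) = 1

Step 1 — x − y = 36 − 22 = 14. Step 2 — v_13(14) = 0 (factor: 14 = (13^0 · 14); the sign does not affect v_p). Step 3 — |x − y|_13 = 13^{0} = 1.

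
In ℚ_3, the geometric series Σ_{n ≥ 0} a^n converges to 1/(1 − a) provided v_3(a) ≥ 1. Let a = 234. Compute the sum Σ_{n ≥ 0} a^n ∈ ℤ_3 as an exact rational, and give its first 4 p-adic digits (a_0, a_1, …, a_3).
Σ a^n = 1/(1 − a) = -1/233;  first 4 digits = (1, 0, 2, 2)

v_3(a) = 2 ≥ 1, so the series converges in ℤ_3 to 1/(1 − a) = 1/(1 − 234) = -1/233. Expand this rational in ℤ_3: compute digits iteratively via d_i = x_i mod 3, x_{i+1} = (x_i − d_i)/3. The first 4 digits are (1, 0, 2, 2).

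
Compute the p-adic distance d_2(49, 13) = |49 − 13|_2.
d_2(49, 13) = 1/4

Step 1 — x − y = 49 − 13 = 36. Step 2 — v_2(36) = 2 (factor: 36 = (2^2 · 9); the sign does not affect v_p). Step 3 — |x − y|_2 = 2^{-2} = 1/4.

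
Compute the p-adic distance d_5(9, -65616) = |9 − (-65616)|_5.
d_5(9, -65616) = 1/3125

Step 1 — x − y = 9 − (-65616) = 65625. Step 2 — v_5(65625) = 5 (factor: 65625 = (5^5 · 21); the sign does not affect v_p). Step 3 — |x − y|_5 = 5^{-5} = 1/3125.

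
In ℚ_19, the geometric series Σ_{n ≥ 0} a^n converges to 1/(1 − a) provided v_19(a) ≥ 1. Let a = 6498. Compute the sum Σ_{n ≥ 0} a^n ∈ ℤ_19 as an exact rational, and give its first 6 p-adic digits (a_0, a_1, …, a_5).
Σ a^n = 1/(1 − a) = -1/6497;  first 6 digits = (1, 0, 18, 0, 1, 17)

v_19(a) = 2 ≥ 1, so the series converges in ℤ_19 to 1/(1 − a) = 1/(1 − 6498) = -1/6497. Expand this rational in ℤ_19: compute digits iteratively via d_i = x_i mod 19, x_{i+1} = (x_i − d_i)/19. The first 6 digits are (1, 0, 18, 0, 1, 17).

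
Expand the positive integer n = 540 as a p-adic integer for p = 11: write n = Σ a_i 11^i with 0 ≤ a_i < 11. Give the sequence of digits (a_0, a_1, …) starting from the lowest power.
(a_0, a_1, …) = (1, 5, 4)

Repeated division by 11 gives the digits low-to-high: 540 = 1 + 5·11^1 + 4·11^2. Digit sequence: (1, 5, 4).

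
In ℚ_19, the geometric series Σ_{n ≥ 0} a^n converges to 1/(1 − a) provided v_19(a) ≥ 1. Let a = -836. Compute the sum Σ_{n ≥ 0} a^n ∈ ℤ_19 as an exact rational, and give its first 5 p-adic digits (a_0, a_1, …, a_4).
Σ a^n = 1/(1 − a) = 1/837;  first 5 digits = (1, 13, 14, 18, 9)

v_19(a) = 1 ≥ 1, so the series converges in ℤ_19 to 1/(1 − a) = 1/(1 − (-836)) = 1/837. Expand this rational in ℤ_19: compute digits iteratively via d_i = x_i mod 19, x_{i+1} = (x_i − d_i)/19. The first 5 digits are (1, 13, 14, 18, 9).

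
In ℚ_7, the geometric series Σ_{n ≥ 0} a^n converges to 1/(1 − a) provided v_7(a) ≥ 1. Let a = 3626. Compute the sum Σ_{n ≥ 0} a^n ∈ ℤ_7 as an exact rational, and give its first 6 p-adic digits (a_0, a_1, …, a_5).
Σ a^n = 1/(1 − a) = -1/3625;  first 6 digits = (1, 0, 4, 3, 3, 5)

v_7(a) = 2 ≥ 1, so the series converges in ℤ_7 to 1/(1 − a) = 1/(1 − 3626) = -1/3625. Expand this rational in ℤ_7: compute digits iteratively via d_i = x_i mod 7, x_{i+1} = (x_i − d_i)/7. The first 6 digits are (1, 0, 4, 3, 3, 5).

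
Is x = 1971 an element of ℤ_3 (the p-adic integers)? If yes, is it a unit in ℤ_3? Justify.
x ∈ ℤ_3 but not a unit; v_3(x) = 3 > 0

ℤ_3 = {x ∈ ℚ_3 : v_3(x) ≥ 0} and ℤ_3^× = {x ∈ ℤ_3 : v_3(x) = 0}. Here v_3(1971) = v_3(num) − v_3(den) = 3; compare against these criteria.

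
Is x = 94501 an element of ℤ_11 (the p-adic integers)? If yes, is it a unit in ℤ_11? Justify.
x ∈ ℤ_11 but not a unit; v_11(x) = 3 > 0

ℤ_11 = {x ∈ ℚ_11 : v_11(x) ≥ 0} and ℤ_11^× = {x ∈ ℤ_11 : v_11(x) = 0}. Here v_11(94501) = v_11(num) − v_11(den) = 3; compare against these criteria.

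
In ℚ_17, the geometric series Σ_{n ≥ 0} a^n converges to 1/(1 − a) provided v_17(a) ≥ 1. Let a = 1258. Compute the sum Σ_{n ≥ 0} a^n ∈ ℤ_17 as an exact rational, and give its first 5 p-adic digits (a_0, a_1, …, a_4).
Σ a^n = 1/(1 − a) = -1/1257;  first 5 digits = (1, 6, 6, 11, 8)

v_17(a) = 1 ≥ 1, so the series converges in ℤ_17 to 1/(1 − a) = 1/(1 − 1258) = -1/1257. Expand this rational in ℤ_17: compute digits iteratively via d_i = x_i mod 17, x_{i+1} = (x_i − d_i)/17. The first 5 digits are (1, 6, 6, 11, 8).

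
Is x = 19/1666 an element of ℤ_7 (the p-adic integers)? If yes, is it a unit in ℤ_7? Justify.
x ∉ ℤ_7 (v_7(x) = -2 < 0)

ℤ_7 = {x ∈ ℚ_7 : v_7(x) ≥ 0} and ℤ_7^× = {x ∈ ℤ_7 : v_7(x) = 0}. Here v_7(19/1666) = v_7(num) − v_7(den) = -2; compare against these criteria.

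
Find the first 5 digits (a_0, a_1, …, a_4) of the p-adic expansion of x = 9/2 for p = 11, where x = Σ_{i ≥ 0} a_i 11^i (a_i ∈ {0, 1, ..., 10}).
(a_0, …, a_4) = (10, 5, 5, 5, 5)

v_11(9/2) = 0 (numerator and denominator both coprime to 11), so x ∈ ℤ_11^×. Compute digits iteratively via a_i = x_i mod 11, x_{i+1} = (x_i − a_i)/11, with x_0 = x:
  x_0 = 9/2;  a_0 = 10;  x_1 = (x_0 − 10)/11 = -1/2
  x_1 = -1/2;  a_1 = 5;  x_2 = (x_1 − 5)/11 = -1/2
  x_2 = -1/2;  a_2 = 5;  x_3 = (x_2 − 5)/11 = -1/2
  x_3 = -1/2;  a_3 = 5;  x_4 = (x_3 − 5)/11 = -1/2
  x_4 = -1/2;  a_4 = 5;  x_5 = (x_4 − 5)/11 = -1/2
Digits: (10, 5, 5, 5, 5).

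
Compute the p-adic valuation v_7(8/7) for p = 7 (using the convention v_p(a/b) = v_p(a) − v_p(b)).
v_7(8/7) = -1

Factor powers of 7 from the numerator and denominator of the reduced fraction: 8 = 7^0 · 8 and 7 = 7^1 · 1. Apply v_p(a/b) = v_p(a) − v_p(b): v_7(8/7) = 0 − 1 = -1.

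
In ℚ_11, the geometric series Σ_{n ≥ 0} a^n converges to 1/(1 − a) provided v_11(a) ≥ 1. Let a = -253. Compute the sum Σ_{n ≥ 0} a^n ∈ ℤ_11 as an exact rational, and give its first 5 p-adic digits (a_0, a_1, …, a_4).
Σ a^n = 1/(1 − a) = 1/254;  first 5 digits = (1, 10, 9, 2, 10)

v_11(a) = 1 ≥ 1, so the series converges in ℤ_11 to 1/(1 − a) = 1/(1 − (-253)) = 1/254. Expand this rational in ℤ_11: compute digits iteratively via d_i = x_i mod 11, x_{i+1} = (x_i − d_i)/11. The first 5 digits are (1, 10, 9, 2, 10).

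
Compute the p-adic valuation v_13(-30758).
v_13(-30758) = 3

v_13(n) is the largest exponent k such that 13^k divides n. Factor out: -30758 = -13^3 · 14. (Sign doesn't affect v_p.) So v_13(-30758) = 3.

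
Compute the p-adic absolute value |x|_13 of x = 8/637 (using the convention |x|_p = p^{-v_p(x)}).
|8/637|_13 = 13

Step 1 — compute v_13(x) by factoring powers of 13 out of the numerator and denominator: v_13(8/637) = -1. Step 2 — apply |x|_p = p^{-v_p(x)} = 13^{1} = 13.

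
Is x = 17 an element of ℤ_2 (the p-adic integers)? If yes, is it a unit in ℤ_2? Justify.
x ∈ ℤ_2^× (unit); v_2(x) = 0

ℤ_2 = {x ∈ ℚ_2 : v_2(x) ≥ 0} and ℤ_2^× = {x ∈ ℤ_2 : v_2(x) = 0}. Here v_2(17) = v_2(num) − v_2(den) = 0; compare against these criteria.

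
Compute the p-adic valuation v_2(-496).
v_2(-496) = 4

v_2(n) is the largest exponent k such that 2^k divides n. Factor out: -496 = -2^4 · 31. (Sign doesn't affect v_p.) So v_2(-496) = 4.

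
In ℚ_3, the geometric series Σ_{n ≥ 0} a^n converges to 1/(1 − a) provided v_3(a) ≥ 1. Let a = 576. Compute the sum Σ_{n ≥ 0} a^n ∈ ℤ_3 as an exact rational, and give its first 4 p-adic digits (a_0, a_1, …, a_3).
Σ a^n = 1/(1 − a) = -1/575;  first 4 digits = (1, 0, 1, 0)

v_3(a) = 2 ≥ 1, so the series converges in ℤ_3 to 1/(1 − a) = 1/(1 − 576) = -1/575. Expand this rational in ℤ_3: compute digits iteratively via d_i = x_i mod 3, x_{i+1} = (x_i − d_i)/3. The first 4 digits are (1, 0, 1, 0).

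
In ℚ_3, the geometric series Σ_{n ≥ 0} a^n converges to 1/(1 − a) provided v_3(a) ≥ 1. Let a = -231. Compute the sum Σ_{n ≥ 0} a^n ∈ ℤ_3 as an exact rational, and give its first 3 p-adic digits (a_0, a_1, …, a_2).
Σ a^n = 1/(1 − a) = 1/232;  first 3 digits = (1, 1, 2)

v_3(a) = 1 ≥ 1, so the series converges in ℤ_3 to 1/(1 − a) = 1/(1 − (-231)) = 1/232. Expand this rational in ℤ_3: compute digits iteratively via d_i = x_i mod 3, x_{i+1} = (x_i − d_i)/3. The first 3 digits are (1, 1, 2).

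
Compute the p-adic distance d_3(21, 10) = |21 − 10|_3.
d_3(21, 10) = 1

Step 1 — x − y = 21 − 10 = 11. Step 2 — v_3(11) = 0 (factor: 11 = (3^0 · 11); the sign does not affect v_p). Step 3 — |x − y|_3 = 3^{0} = 1.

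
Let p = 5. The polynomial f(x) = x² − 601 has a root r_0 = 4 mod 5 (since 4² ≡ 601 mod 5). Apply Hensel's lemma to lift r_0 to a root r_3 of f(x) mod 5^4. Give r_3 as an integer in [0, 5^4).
r_3 = 324 (mod 625)

Hensel's recurrence: r_{i+1} = r_i − f(r_i)·(f′(r_i))^{-1} mod 5^{i+2}, with f′(x) = 2x. Iterate:
  r_0 = 4 (mod 5)
  r_1 = 24 (mod 25)
  r_2 = 74 (mod 125)
  r_3 = 324 (mod 625)
Final: r_3 = 324, and one checks f(r_3) ≡ 0 mod 5^4.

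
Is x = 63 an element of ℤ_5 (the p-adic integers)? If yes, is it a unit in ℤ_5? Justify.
x ∈ ℤ_5^× (unit); v_5(x) = 0

ℤ_5 = {x ∈ ℚ_5 : v_5(x) ≥ 0} and ℤ_5^× = {x ∈ ℤ_5 : v_5(x) = 0}. Here v_5(63) = v_5(num) − v_5(den) = 0; compare against these criteria.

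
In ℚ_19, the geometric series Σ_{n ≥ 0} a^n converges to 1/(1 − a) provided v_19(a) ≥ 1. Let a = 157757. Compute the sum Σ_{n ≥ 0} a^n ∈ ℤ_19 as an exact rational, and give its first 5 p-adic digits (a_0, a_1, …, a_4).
Σ a^n = 1/(1 − a) = -1/157756;  first 5 digits = (1, 0, 0, 4, 1)

v_19(a) = 3 ≥ 1, so the series converges in ℤ_19 to 1/(1 − a) = 1/(1 − 157757) = -1/157756. Expand this rational in ℤ_19: compute digits iteratively via d_i = x_i mod 19, x_{i+1} = (x_i − d_i)/19. The first 5 digits are (1, 0, 0, 4, 1).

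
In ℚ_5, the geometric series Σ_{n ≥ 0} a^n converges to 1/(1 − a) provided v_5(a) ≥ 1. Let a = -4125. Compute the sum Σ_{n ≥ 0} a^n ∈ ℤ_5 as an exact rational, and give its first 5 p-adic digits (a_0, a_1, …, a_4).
Σ a^n = 1/(1 − a) = 1/4126;  first 5 digits = (1, 0, 0, 2, 3)

v_5(a) = 3 ≥ 1, so the series converges in ℤ_5 to 1/(1 − a) = 1/(1 − (-4125)) = 1/4126. Expand this rational in ℤ_5: compute digits iteratively via d_i = x_i mod 5, x_{i+1} = (x_i − d_i)/5. The first 5 digits are (1, 0, 0, 2, 3).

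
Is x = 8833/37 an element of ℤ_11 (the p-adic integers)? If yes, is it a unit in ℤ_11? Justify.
x ∈ ℤ_11 but not a unit; v_11(x) = 2 > 0

ℤ_11 = {x ∈ ℚ_11 : v_11(x) ≥ 0} and ℤ_11^× = {x ∈ ℤ_11 : v_11(x) = 0}. Here v_11(8833/37) = v_11(num) − v_11(den) = 2; compare against these criteria.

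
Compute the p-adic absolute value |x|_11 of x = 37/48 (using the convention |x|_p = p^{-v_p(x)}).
|37/48|_11 = 1

Step 1 — compute v_11(x) by factoring powers of 11 out of the numerator and denominator: v_11(37/48) = 0. Step 2 — apply |x|_p = p^{-v_p(x)} = 11^{0} = 1.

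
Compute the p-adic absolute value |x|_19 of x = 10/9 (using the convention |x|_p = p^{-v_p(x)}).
|10/9|_19 = 1

Step 1 — compute v_19(x) by factoring powers of 19 out of the numerator and denominator: v_19(10/9) = 0. Step 2 — apply |x|_p = p^{-v_p(x)} = 19^{0} = 1.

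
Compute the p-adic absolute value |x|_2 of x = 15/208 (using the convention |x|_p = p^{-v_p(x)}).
|15/208|_2 = 16

Step 1 — compute v_2(x) by factoring powers of 2 out of the numerator and denominator: v_2(15/208) = -4. Step 2 — apply |x|_p = p^{-v_p(x)} = 2^{4} = 16.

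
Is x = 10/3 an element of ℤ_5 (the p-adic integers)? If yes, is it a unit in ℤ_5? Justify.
x ∈ ℤ_5 but not a unit; v_5(x) = 1 > 0

ℤ_5 = {x ∈ ℚ_5 : v_5(x) ≥ 0} and ℤ_5^× = {x ∈ ℤ_5 : v_5(x) = 0}. Here v_5(10/3) = v_5(num) − v_5(den) = 1; compare against these criteria.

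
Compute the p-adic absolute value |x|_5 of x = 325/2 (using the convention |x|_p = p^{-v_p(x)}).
|325/2|_5 = 1/25

Step 1 — compute v_5(x) by factoring powers of 5 out of the numerator and denominator: v_5(325/2) = 2. Step 2 — apply |x|_p = p^{-v_p(x)} = 5^{-2} = 1/25.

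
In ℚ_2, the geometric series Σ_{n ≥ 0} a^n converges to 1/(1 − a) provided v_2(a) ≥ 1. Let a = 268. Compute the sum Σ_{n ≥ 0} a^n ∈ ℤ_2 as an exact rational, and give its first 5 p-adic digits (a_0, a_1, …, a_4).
Σ a^n = 1/(1 − a) = -1/267;  first 5 digits = (1, 0, 1, 1, 1)

v_2(a) = 2 ≥ 1, so the series converges in ℤ_2 to 1/(1 − a) = 1/(1 − 268) = -1/267. Expand this rational in ℤ_2: compute digits iteratively via d_i = x_i mod 2, x_{i+1} = (x_i − d_i)/2. The first 5 digits are (1, 0, 1, 1, 1).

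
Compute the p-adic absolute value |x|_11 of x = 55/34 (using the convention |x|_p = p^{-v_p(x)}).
|55/34|_11 = 1/11

Step 1 — compute v_11(x) by factoring powers of 11 out of the numerator and denominator: v_11(55/34) = 1. Step 2 — apply |x|_p = p^{-v_p(x)} = 11^{-1} = 1/11.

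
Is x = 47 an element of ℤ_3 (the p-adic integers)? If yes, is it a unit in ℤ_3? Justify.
x ∈ ℤ_3^× (unit); v_3(x) = 0

ℤ_3 = {x ∈ ℚ_3 : v_3(x) ≥ 0} and ℤ_3^× = {x ∈ ℤ_3 : v_3(x) = 0}. Here v_3(47) = v_3(num) − v_3(den) = 0; compare against these criteria.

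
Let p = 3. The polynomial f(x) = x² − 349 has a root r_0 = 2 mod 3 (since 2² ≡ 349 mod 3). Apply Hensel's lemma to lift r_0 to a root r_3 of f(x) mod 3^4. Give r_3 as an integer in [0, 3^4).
r_3 = 5 (mod 81)

Hensel's recurrence: r_{i+1} = r_i − f(r_i)·(f′(r_i))^{-1} mod 3^{i+2}, with f′(x) = 2x. Iterate:
  r_0 = 2 (mod 3)
  r_1 = 5 (mod 9)
  r_2 = 5 (mod 27)
  r_3 = 5 (mod 81)
Final: r_3 = 5, and one checks f(r_3) ≡ 0 mod 3^4.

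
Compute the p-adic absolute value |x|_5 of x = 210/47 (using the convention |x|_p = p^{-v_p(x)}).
|210/47|_5 = 1/5

Step 1 — compute v_5(x) by factoring powers of 5 out of the numerator and denominator: v_5(210/47) = 1. Step 2 — apply |x|_p = p^{-v_p(x)} = 5^{-1} = 1/5.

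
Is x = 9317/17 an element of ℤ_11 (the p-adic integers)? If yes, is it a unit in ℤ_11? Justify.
x ∈ ℤ_11 but not a unit; v_11(x) = 3 > 0

ℤ_11 = {x ∈ ℚ_11 : v_11(x) ≥ 0} and ℤ_11^× = {x ∈ ℤ_11 : v_11(x) = 0}. Here v_11(9317/17) = v_11(num) − v_11(den) = 3; compare against these criteria.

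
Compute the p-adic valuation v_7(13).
v_7(13) = 0

v_7(n) is the largest exponent k such that 7^k divides n. Factor out: 13 = 7^0 · 13. (Sign doesn't affect v_p.) So v_7(13) = 0.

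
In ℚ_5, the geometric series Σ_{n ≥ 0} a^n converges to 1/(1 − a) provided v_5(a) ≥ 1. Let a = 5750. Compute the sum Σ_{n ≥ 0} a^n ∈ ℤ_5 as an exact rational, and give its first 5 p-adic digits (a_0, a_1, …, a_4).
Σ a^n = 1/(1 − a) = -1/5749;  first 5 digits = (1, 0, 0, 1, 4)

v_5(a) = 3 ≥ 1, so the series converges in ℤ_5 to 1/(1 − a) = 1/(1 − 5750) = -1/5749. Expand this rational in ℤ_5: compute digits iteratively via d_i = x_i mod 5, x_{i+1} = (x_i − d_i)/5. The first 5 digits are (1, 0, 0, 1, 4).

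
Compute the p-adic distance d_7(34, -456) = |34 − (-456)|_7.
d_7(34, -456) = 1/49

Step 1 — x − y = 34 − (-456) = 490. Step 2 — v_7(490) = 2 (factor: 490 = (7^2 · 10); the sign does not affect v_p). Step 3 — |x − y|_7 = 7^{-2} = 1/49.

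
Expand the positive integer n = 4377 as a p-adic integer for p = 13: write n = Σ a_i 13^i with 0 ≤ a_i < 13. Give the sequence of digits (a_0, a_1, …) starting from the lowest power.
(a_0, a_1, …) = (9, 11, 12, 1)

Repeated division by 13 gives the digits low-to-high: 4377 = 9 + 11·13^1 + 12·13^2 + 1·13^3. Digit sequence: (9, 11, 12, 1).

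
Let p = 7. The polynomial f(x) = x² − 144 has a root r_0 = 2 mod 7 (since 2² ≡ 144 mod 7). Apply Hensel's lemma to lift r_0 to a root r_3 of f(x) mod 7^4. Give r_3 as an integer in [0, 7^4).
r_3 = 2389 (mod 2401)

Hensel's recurrence: r_{i+1} = r_i − f(r_i)·(f′(r_i))^{-1} mod 7^{i+2}, with f′(x) = 2x. Iterate:
  r_0 = 2 (mod 7)
  r_1 = 37 (mod 49)
  r_2 = 331 (mod 343)
  r_3 = 2389 (mod 2401)
Final: r_3 = 2389, and one checks f(r_3) ≡ 0 mod 7^4.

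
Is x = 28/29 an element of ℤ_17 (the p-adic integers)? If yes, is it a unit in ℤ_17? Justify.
x ∈ ℤ_17^× (unit); v_17(x) = 0

ℤ_17 = {x ∈ ℚ_17 : v_17(x) ≥ 0} and ℤ_17^× = {x ∈ ℤ_17 : v_17(x) = 0}. Here v_17(28/29) = v_17(num) − v_17(den) = 0; compare against these criteria.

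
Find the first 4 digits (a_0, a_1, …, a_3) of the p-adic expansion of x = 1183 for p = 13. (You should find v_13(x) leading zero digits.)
(a_0, …, a_3) = (0, 0, 7, 0)

v_13(1183) = 2, so a_0 = ... = a_1 = 0. Factor out: x = 13^2 · u with u = 7 a unit in ℤ_13. Expand u iteratively via a_{v+i} = u_i mod 13, u_{i+1} = (u_i − a_{v+i})/13:
  u_0 = 7;  a_2 = 7;  u_1 = (u_0 − 7)/13 = 0
  u_1 = 0;  a_3 = 0;  u_2 = (u_1 − 0)/13 = 0
Digits: (0, 0, 7, 0).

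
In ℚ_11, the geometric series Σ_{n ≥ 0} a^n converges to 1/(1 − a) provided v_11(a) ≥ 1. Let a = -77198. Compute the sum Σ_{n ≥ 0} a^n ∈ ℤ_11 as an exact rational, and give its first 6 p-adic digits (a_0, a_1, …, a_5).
Σ a^n = 1/(1 − a) = 1/77199;  first 6 digits = (1, 0, 0, 8, 5, 10)

v_11(a) = 3 ≥ 1, so the series converges in ℤ_11 to 1/(1 − a) = 1/(1 − (-77198)) = 1/77199. Expand this rational in ℤ_11: compute digits iteratively via d_i = x_i mod 11, x_{i+1} = (x_i − d_i)/11. The first 6 digits are (1, 0, 0, 8, 5, 10).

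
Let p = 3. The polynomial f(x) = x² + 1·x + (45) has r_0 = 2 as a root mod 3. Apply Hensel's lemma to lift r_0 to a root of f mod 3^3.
r_2 = 17 (mod 27)

Hensel: r_{i+1} = r_i − f(r_i)·(f′(r_i))^{-1} mod 3^{i+2}, f′(x) = 2x + 1. Iterate:
  r_0 = 2 (mod 3)
  r_1 = 8 (mod 9)
  r_2 = 17 (mod 27)
Final: r = 17 satisfies f(r) ≡ 0 mod 3^3.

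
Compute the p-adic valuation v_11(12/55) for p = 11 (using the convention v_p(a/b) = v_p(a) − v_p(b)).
v_11(12/55) = -1

Factor powers of 11 from the numerator and denominator of the reduced fraction: 12 = 11^0 · 12 and 55 = 11^1 · 5. Apply v_p(a/b) = v_p(a) − v_p(b): v_11(12/55) = 0 − 1 = -1.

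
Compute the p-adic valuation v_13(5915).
v_13(5915) = 2

v_13(n) is the largest exponent k such that 13^k divides n. Factor out: 5915 = 13^2 · 35. (Sign doesn't affect v_p.) So v_13(5915) = 2.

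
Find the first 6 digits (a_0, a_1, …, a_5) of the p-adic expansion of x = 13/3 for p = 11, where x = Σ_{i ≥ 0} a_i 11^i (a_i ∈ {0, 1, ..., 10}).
(a_0, …, a_5) = (8, 7, 3, 7, 3, 7)

v_11(13/3) = 0 (numerator and denominator both coprime to 11), so x ∈ ℤ_11^×. Compute digits iteratively via a_i = x_i mod 11, x_{i+1} = (x_i − a_i)/11, with x_0 = x:
  x_0 = 13/3;  a_0 = 8;  x_1 = (x_0 − 8)/11 = -1/3
  x_1 = -1/3;  a_1 = 7;  x_2 = (x_1 − 7)/11 = -2/3
  x_2 = -2/3;  a_2 = 3;  x_3 = (x_2 − 3)/11 = -1/3
  x_3 = -1/3;  a_3 = 7;  x_4 = (x_3 − 7)/11 = -2/3
  x_4 = -2/3;  a_4 = 3;  x_5 = (x_4 − 3)/11 = -1/3
  x_5 = -1/3;  a_5 = 7;  x_6 = (x_5 − 7)/11 = -2/3
Digits: (8, 7, 3, 7, 3, 7).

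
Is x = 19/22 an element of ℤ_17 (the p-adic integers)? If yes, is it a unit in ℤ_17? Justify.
x ∈ ℤ_17^× (unit); v_17(x) = 0

ℤ_17 = {x ∈ ℚ_17 : v_17(x) ≥ 0} and ℤ_17^× = {x ∈ ℤ_17 : v_17(x) = 0}. Here v_17(19/22) = v_17(num) − v_17(den) = 0; compare against these criteria.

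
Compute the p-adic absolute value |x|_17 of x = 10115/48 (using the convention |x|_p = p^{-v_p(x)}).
|10115/48|_17 = 1/289

Step 1 — compute v_17(x) by factoring powers of 17 out of the numerator and denominator: v_17(10115/48) = 2. Step 2 — apply |x|_p = p^{-v_p(x)} = 17^{-2} = 1/289.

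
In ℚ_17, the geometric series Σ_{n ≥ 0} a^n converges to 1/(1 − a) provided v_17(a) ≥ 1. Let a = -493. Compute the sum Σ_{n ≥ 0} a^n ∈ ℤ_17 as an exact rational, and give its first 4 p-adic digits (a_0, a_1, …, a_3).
Σ a^n = 1/(1 − a) = 1/494;  first 4 digits = (1, 5, 6, 4)

v_17(a) = 1 ≥ 1, so the series converges in ℤ_17 to 1/(1 − a) = 1/(1 − (-493)) = 1/494. Expand this rational in ℤ_17: compute digits iteratively via d_i = x_i mod 17, x_{i+1} = (x_i − d_i)/17. The first 4 digits are (1, 5, 6, 4).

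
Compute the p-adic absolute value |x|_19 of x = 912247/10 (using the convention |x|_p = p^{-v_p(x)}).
|912247/10|_19 = 1/130321

Step 1 — compute v_19(x) by factoring powers of 19 out of the numerator and denominator: v_19(912247/10) = 4. Step 2 — apply |x|_p = p^{-v_p(x)} = 19^{-4} = 1/130321.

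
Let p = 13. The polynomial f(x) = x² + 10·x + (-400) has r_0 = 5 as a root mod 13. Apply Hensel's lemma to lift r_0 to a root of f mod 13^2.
r_1 = 148 (mod 169)

Hensel: r_{i+1} = r_i − f(r_i)·(f′(r_i))^{-1} mod 13^{i+2}, f′(x) = 2x + 10. Iterate:
  r_0 = 5 (mod 13)
  r_1 = 148 (mod 169)
Final: r = 148 satisfies f(r) ≡ 0 mod 13^2.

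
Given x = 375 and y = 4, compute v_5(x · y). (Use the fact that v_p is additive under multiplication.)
v_5(1500) = 3

v_p(x) = 3 (factor: 375 = 5^3 · 3); v_p(y) = 0 (factor: 4 = 5^0 · 4). Additivity: v_p(xy) = v_p(x) + v_p(y) = 3 + 0 = 3. (Direct check: xy = 1500 = 5^3 · (12).)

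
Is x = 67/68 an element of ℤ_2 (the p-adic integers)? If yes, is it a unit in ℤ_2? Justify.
x ∉ ℤ_2 (v_2(x) = -2 < 0)

ℤ_2 = {x ∈ ℚ_2 : v_2(x) ≥ 0} and ℤ_2^× = {x ∈ ℤ_2 : v_2(x) = 0}. Here v_2(67/68) = v_2(num) − v_2(den) = -2; compare against these criteria.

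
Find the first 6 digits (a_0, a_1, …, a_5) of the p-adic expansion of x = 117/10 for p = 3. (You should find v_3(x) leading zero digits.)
(a_0, …, a_5) = (0, 0, 1, 1, 0, 2)

v_3(117/10) = 2, so a_0 = ... = a_1 = 0. Factor out: x = 3^2 · u with u = 13/10 a unit in ℤ_3. Expand u iteratively via a_{v+i} = u_i mod 3, u_{i+1} = (u_i − a_{v+i})/3:
  u_0 = 13/10;  a_2 = 1;  u_1 = (u_0 − 1)/3 = 1/10
  u_1 = 1/10;  a_3 = 1;  u_2 = (u_1 − 1)/3 = -3/10
  u_2 = -3/10;  a_4 = 0;  u_3 = (u_2 − 0)/3 = -1/10
  u_3 = -1/10;  a_5 = 2;  u_4 = (u_3 − 2)/3 = -7/10
Digits: (0, 0, 1, 1, 0, 2).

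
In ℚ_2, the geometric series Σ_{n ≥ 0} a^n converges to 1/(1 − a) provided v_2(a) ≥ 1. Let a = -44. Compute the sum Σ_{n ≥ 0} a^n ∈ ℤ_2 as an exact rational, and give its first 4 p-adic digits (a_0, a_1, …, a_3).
Σ a^n = 1/(1 − a) = 1/45;  first 4 digits = (1, 0, 1, 0)

v_2(a) = 2 ≥ 1, so the series converges in ℤ_2 to 1/(1 − a) = 1/(1 − (-44)) = 1/45. Expand this rational in ℤ_2: compute digits iteratively via d_i = x_i mod 2, x_{i+1} = (x_i − d_i)/2. The first 4 digits are (1, 0, 1, 0).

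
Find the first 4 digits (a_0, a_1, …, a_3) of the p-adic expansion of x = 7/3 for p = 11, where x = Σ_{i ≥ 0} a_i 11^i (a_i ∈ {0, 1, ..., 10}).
(a_0, …, a_3) = (6, 7, 3, 7)

v_11(7/3) = 0 (numerator and denominator both coprime to 11), so x ∈ ℤ_11^×. Compute digits iteratively via a_i = x_i mod 11, x_{i+1} = (x_i − a_i)/11, with x_0 = x:
  x_0 = 7/3;  a_0 = 6;  x_1 = (x_0 − 6)/11 = -1/3
  x_1 = -1/3;  a_1 = 7;  x_2 = (x_1 − 7)/11 = -2/3
  x_2 = -2/3;  a_2 = 3;  x_3 = (x_2 − 3)/11 = -1/3
  x_3 = -1/3;  a_3 = 7;  x_4 = (x_3 − 7)/11 = -2/3
Digits: (6, 7, 3, 7).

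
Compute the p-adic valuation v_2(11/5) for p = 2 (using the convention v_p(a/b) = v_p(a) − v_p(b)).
v_2(11/5) = 0

Factor powers of 2 from the numerator and denominator of the reduced fraction: 11 = 2^0 · 11 and 5 = 2^0 · 5. Apply v_p(a/b) = v_p(a) − v_p(b): v_2(11/5) = 0 − 0 = 0.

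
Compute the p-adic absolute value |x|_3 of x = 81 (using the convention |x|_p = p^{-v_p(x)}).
|81|_3 = 1/81

Step 1 — compute v_3(x) by factoring powers of 3 out of the numerator and denominator: v_3(81) = 4. Step 2 — apply |x|_p = p^{-v_p(x)} = 3^{-4} = 1/81.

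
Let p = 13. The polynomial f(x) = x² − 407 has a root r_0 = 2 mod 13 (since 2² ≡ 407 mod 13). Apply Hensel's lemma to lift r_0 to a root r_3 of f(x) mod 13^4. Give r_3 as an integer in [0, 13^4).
r_3 = 13665 (mod 28561)

Hensel's recurrence: r_{i+1} = r_i − f(r_i)·(f′(r_i))^{-1} mod 13^{i+2}, with f′(x) = 2x. Iterate:
  r_0 = 2 (mod 13)
  r_1 = 145 (mod 169)
  r_2 = 483 (mod 2197)
  r_3 = 13665 (mod 28561)
Final: r_3 = 13665, and one checks f(r_3) ≡ 0 mod 13^4.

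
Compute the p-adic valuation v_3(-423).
v_3(-423) = 2

v_3(n) is the largest exponent k such that 3^k divides n. Factor out: -423 = -3^2 · 47. (Sign doesn't affect v_p.) So v_3(-423) = 2.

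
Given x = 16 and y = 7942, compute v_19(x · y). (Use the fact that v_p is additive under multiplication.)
v_19(127072) = 2

v_p(x) = 0 (factor: 16 = 19^0 · 16); v_p(y) = 2 (factor: 7942 = 19^2 · 22). Additivity: v_p(xy) = v_p(x) + v_p(y) = 0 + 2 = 2. (Direct check: xy = 127072 = 19^2 · (352).)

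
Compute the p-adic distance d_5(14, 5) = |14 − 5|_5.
d_5(14, 5) = 1

Step 1 — x − y = 14 − 5 = 9. Step 2 — v_5(9) = 0 (factor: 9 = (5^0 · 9); the sign does not affect v_p). Step 3 — |x − y|_5 = 5^{0} = 1.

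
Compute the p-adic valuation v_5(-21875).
v_5(-21875) = 5

v_5(n) is the largest exponent k such that 5^k divides n. Factor out: -21875 = -5^5 · 7. (Sign doesn't affect v_p.) So v_5(-21875) = 5.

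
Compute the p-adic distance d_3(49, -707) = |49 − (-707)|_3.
d_3(49, -707) = 1/27

Step 1 — x − y = 49 − (-707) = 756. Step 2 — v_3(756) = 3 (factor: 756 = (3^3 · 28); the sign does not affect v_p). Step 3 — |x − y|_3 = 3^{-3} = 1/27.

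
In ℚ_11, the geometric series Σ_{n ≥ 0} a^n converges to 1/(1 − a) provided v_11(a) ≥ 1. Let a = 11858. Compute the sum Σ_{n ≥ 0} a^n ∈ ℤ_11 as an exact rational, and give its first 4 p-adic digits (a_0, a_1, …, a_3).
Σ a^n = 1/(1 − a) = -1/11857;  first 4 digits = (1, 0, 10, 8)

v_11(a) = 2 ≥ 1, so the series converges in ℤ_11 to 1/(1 − a) = 1/(1 − 11858) = -1/11857. Expand this rational in ℤ_11: compute digits iteratively via d_i = x_i mod 11, x_{i+1} = (x_i − d_i)/11. The first 4 digits are (1, 0, 10, 8).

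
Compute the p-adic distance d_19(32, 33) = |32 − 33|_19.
d_19(32, 33) = 1

Step 1 — x − y = 32 − 33 = -1. Step 2 — v_19(-1) = 0 (factor: -1 = −(19^0 · 1); the sign does not affect v_p). Step 3 — |x − y|_19 = 19^{0} = 1.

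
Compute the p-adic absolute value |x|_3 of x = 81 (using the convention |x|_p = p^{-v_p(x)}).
|81|_3 = 1/81

Step 1 — compute v_3(x) by factoring powers of 3 out of the numerator and denominator: v_3(81) = 4. Step 2 — apply |x|_p = p^{-v_p(x)} = 3^{-4} = 1/81.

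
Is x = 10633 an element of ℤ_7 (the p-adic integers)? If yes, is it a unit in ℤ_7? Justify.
x ∈ ℤ_7 but not a unit; v_7(x) = 3 > 0

ℤ_7 = {x ∈ ℚ_7 : v_7(x) ≥ 0} and ℤ_7^× = {x ∈ ℤ_7 : v_7(x) = 0}. Here v_7(10633) = v_7(num) − v_7(den) = 3; compare against these criteria.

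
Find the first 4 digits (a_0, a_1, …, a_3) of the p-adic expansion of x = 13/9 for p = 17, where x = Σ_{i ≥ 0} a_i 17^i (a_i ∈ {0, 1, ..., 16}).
(a_0, …, a_3) = (9, 9, 7, 9)

v_17(13/9) = 0 (numerator and denominator both coprime to 17), so x ∈ ℤ_17^×. Compute digits iteratively via a_i = x_i mod 17, x_{i+1} = (x_i − a_i)/17, with x_0 = x:
  x_0 = 13/9;  a_0 = 9;  x_1 = (x_0 − 9)/17 = -4/9
  x_1 = -4/9;  a_1 = 9;  x_2 = (x_1 − 9)/17 = -5/9
  x_2 = -5/9;  a_2 = 7;  x_3 = (x_2 − 7)/17 = -4/9
  x_3 = -4/9;  a_3 = 9;  x_4 = (x_3 − 9)/17 = -5/9
Digits: (9, 9, 7, 9).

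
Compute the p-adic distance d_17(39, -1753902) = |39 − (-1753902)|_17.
d_17(39, -1753902) = 1/83521

Step 1 — x − y = 39 − (-1753902) = 1753941. Step 2 — v_17(1753941) = 4 (factor: 1753941 = (17^4 · 21); the sign does not affect v_p). Step 3 — |x − y|_17 = 17^{-4} = 1/83521.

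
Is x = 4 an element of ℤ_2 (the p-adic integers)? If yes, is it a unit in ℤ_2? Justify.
x ∈ ℤ_2 but not a unit; v_2(x) = 2 > 0

ℤ_2 = {x ∈ ℚ_2 : v_2(x) ≥ 0} and ℤ_2^× = {x ∈ ℤ_2 : v_2(x) = 0}. Here v_2(4) = v_2(num) − v_2(den) = 2; compare against these criteria.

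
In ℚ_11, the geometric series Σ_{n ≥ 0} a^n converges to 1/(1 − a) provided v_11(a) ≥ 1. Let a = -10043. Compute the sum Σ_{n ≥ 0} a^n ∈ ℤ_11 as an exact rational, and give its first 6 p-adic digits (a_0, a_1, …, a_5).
Σ a^n = 1/(1 − a) = 1/10044;  first 6 digits = (1, 0, 5, 3, 2, 10)

v_11(a) = 2 ≥ 1, so the series converges in ℤ_11 to 1/(1 − a) = 1/(1 − (-10043)) = 1/10044. Expand this rational in ℤ_11: compute digits iteratively via d_i = x_i mod 11, x_{i+1} = (x_i − d_i)/11. The first 6 digits are (1, 0, 5, 3, 2, 10).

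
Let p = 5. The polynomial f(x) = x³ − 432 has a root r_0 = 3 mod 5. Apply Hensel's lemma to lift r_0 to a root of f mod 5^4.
r_3 = 568 (mod 625)

Hensel: r_{i+1} = r_i − f(r_i)/f′(r_i) mod 5^{i+2}, where f′(x) = 3x². Iterate:
  r_0 = 3 (mod 5)
  r_1 = 18 (mod 25)
  r_2 = 68 (mod 125)
  r_3 = 568 (mod 625)
Final: r = 568 with f(r) ≡ 0 mod 5^4.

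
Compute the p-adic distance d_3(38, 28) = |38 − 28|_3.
d_3(38, 28) = 1

Step 1 — x − y = 38 − 28 = 10. Step 2 — v_3(10) = 0 (factor: 10 = (3^0 · 10); the sign does not affect v_p). Step 3 — |x − y|_3 = 3^{0} = 1.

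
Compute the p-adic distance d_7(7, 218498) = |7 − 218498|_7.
d_7(7, 218498) = 1/16807

Step 1 — x − y = 7 − 218498 = -218491. Step 2 — v_7(-218491) = 5 (factor: -218491 = −(7^5 · 13); the sign does not affect v_p). Step 3 — |x − y|_7 = 7^{-5} = 1/16807.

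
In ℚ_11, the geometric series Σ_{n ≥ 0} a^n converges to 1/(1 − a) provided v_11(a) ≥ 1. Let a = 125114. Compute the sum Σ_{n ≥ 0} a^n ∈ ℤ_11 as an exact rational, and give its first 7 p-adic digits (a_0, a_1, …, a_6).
Σ a^n = 1/(1 − a) = -1/125113;  first 7 digits = (1, 0, 0, 6, 8, 0, 3)

v_11(a) = 3 ≥ 1, so the series converges in ℤ_11 to 1/(1 − a) = 1/(1 − 125114) = -1/125113. Expand this rational in ℤ_11: compute digits iteratively via d_i = x_i mod 11, x_{i+1} = (x_i − d_i)/11. The first 7 digits are (1, 0, 0, 6, 8, 0, 3).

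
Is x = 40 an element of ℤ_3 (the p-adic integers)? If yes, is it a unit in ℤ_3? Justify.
x ∈ ℤ_3^× (unit); v_3(x) = 0

ℤ_3 = {x ∈ ℚ_3 : v_3(x) ≥ 0} and ℤ_3^× = {x ∈ ℤ_3 : v_3(x) = 0}. Here v_3(40) = v_3(num) − v_3(den) = 0; compare against these criteria.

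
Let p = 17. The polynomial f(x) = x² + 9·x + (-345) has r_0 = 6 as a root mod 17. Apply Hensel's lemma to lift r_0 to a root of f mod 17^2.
r_1 = 142 (mod 289)

Hensel: r_{i+1} = r_i − f(r_i)·(f′(r_i))^{-1} mod 17^{i+2}, f′(x) = 2x + 9. Iterate:
  r_0 = 6 (mod 17)
  r_1 = 142 (mod 289)
Final: r = 142 satisfies f(r) ≡ 0 mod 17^2.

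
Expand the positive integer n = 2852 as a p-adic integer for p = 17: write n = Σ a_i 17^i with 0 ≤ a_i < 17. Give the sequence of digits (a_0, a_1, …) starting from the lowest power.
(a_0, a_1, …) = (13, 14, 9)

Repeated division by 17 gives the digits low-to-high: 2852 = 13 + 14·17^1 + 9·17^2. Digit sequence: (13, 14, 9).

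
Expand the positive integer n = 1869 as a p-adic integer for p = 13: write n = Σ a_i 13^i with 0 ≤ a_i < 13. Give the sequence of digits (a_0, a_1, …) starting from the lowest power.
(a_0, a_1, …) = (10, 0, 11)

Repeated division by 13 gives the digits low-to-high: 1869 = 10 + 11·13^2. Digit sequence: (10, 0, 11).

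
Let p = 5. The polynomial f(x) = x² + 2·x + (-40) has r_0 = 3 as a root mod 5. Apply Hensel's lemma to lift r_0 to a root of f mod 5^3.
r_2 = 53 (mod 125)

Hensel: r_{i+1} = r_i − f(r_i)·(f′(r_i))^{-1} mod 5^{i+2}, f′(x) = 2x + 2. Iterate:
  r_0 = 3 (mod 5)
  r_1 = 3 (mod 25)
  r_2 = 53 (mod 125)
Final: r = 53 satisfies f(r) ≡ 0 mod 5^3.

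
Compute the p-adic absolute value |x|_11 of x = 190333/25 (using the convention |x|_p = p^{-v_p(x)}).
|190333/25|_11 = 1/14641

Step 1 — compute v_11(x) by factoring powers of 11 out of the numerator and denominator: v_11(190333/25) = 4. Step 2 — apply |x|_p = p^{-v_p(x)} = 11^{-4} = 1/14641.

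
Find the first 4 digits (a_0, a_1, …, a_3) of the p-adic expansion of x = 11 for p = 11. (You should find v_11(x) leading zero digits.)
(a_0, …, a_3) = (0, 1, 0, 0)

v_11(11) = 1, so a_0 = ... = a_0 = 0. Factor out: x = 11^1 · u with u = 1 a unit in ℤ_11. Expand u iteratively via a_{v+i} = u_i mod 11, u_{i+1} = (u_i − a_{v+i})/11:
  u_0 = 1;  a_1 = 1;  u_1 = (u_0 − 1)/11 = 0
  u_1 = 0;  a_2 = 0;  u_2 = (u_1 − 0)/11 = 0
  u_2 = 0;  a_3 = 0;  u_3 = (u_2 − 0)/11 = 0
Digits: (0, 1, 0, 0).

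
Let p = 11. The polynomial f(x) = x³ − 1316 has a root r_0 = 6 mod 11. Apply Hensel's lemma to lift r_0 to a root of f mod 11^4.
r_3 = 1755 (mod 14641)

Hensel: r_{i+1} = r_i − f(r_i)/f′(r_i) mod 11^{i+2}, where f′(x) = 3x². Iterate:
  r_0 = 6 (mod 11)
  r_1 = 61 (mod 121)
  r_2 = 424 (mod 1331)
  r_3 = 1755 (mod 14641)
Final: r = 1755 with f(r) ≡ 0 mod 11^4.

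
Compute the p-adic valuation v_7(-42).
v_7(-42) = 1

v_7(n) is the largest exponent k such that 7^k divides n. Factor out: -42 = -7^1 · 6. (Sign doesn't affect v_p.) So v_7(-42) = 1.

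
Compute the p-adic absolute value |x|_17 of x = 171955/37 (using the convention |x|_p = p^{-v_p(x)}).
|171955/37|_17 = 1/4913

Step 1 — compute v_17(x) by factoring powers of 17 out of the numerator and denominator: v_17(171955/37) = 3. Step 2 — apply |x|_p = p^{-v_p(x)} = 17^{-3} = 1/4913.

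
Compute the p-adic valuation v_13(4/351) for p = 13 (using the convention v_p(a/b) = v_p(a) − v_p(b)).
v_13(4/351) = -1

Factor powers of 13 from the numerator and denominator of the reduced fraction: 4 = 13^0 · 4 and 351 = 13^1 · 27. Apply v_p(a/b) = v_p(a) − v_p(b): v_13(4/351) = 0 − 1 = -1.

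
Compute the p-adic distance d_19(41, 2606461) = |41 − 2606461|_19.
d_19(41, 2606461) = 1/130321

Step 1 — x − y = 41 − 2606461 = -2606420. Step 2 — v_19(-2606420) = 4 (factor: -2606420 = −(19^4 · 20); the sign does not affect v_p). Step 3 — |x − y|_19 = 19^{-4} = 1/130321.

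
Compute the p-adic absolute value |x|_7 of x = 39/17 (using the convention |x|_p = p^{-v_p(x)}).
|39/17|_7 = 1

Step 1 — compute v_7(x) by factoring powers of 7 out of the numerator and denominator: v_7(39/17) = 0. Step 2 — apply |x|_p = p^{-v_p(x)} = 7^{0} = 1.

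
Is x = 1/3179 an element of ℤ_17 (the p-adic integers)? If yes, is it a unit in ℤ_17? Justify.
x ∉ ℤ_17 (v_17(x) = -2 < 0)

ℤ_17 = {x ∈ ℚ_17 : v_17(x) ≥ 0} and ℤ_17^× = {x ∈ ℤ_17 : v_17(x) = 0}. Here v_17(1/3179) = v_17(num) − v_17(den) = -2; compare against these criteria.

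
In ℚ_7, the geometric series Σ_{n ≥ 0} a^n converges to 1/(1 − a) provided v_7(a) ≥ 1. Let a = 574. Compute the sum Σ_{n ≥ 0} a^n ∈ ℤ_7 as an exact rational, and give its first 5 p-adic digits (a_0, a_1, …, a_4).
Σ a^n = 1/(1 − a) = -1/573;  first 5 digits = (1, 5, 1, 2, 2)

v_7(a) = 1 ≥ 1, so the series converges in ℤ_7 to 1/(1 − a) = 1/(1 − 574) = -1/573. Expand this rational in ℤ_7: compute digits iteratively via d_i = x_i mod 7, x_{i+1} = (x_i − d_i)/7. The first 5 digits are (1, 5, 1, 2, 2).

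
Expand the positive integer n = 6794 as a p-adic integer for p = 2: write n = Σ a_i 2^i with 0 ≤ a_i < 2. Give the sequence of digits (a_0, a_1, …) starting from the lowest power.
(a_0, a_1, …) = (0, 1, 0, 1, 0, 0, 0, 1, 0, 1, 0, 1, 1)

Repeated division by 2 gives the digits low-to-high: 6794 = 1·2^1 + 1·2^3 + 1·2^7 + 1·2^9 + 1·2^11 + 1·2^12. Digit sequence: (0, 1, 0, 1, 0, 0, 0, 1, 0, 1, 0, 1, 1).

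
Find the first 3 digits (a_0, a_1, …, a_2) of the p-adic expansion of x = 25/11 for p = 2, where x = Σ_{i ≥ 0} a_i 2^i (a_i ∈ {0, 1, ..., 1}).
(a_0, …, a_2) = (1, 1, 0)

v_2(25/11) = 0 (numerator and denominator both coprime to 2), so x ∈ ℤ_2^×. Compute digits iteratively via a_i = x_i mod 2, x_{i+1} = (x_i − a_i)/2, with x_0 = x:
  x_0 = 25/11;  a_0 = 1;  x_1 = (x_0 − 1)/2 = 7/11
  x_1 = 7/11;  a_1 = 1;  x_2 = (x_1 − 1)/2 = -2/11
  x_2 = -2/11;  a_2 = 0;  x_3 = (x_2 − 0)/2 = -1/11
Digits: (1, 1, 0).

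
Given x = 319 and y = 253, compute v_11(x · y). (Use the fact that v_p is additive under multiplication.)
v_11(80707) = 2

v_p(x) = 1 (factor: 319 = 11^1 · 29); v_p(y) = 1 (factor: 253 = 11^1 · 23). Additivity: v_p(xy) = v_p(x) + v_p(y) = 1 + 1 = 2. (Direct check: xy = 80707 = 11^2 · (667).)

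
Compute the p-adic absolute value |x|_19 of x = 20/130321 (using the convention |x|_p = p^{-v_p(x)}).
|20/130321|_19 = 130321

Step 1 — compute v_19(x) by factoring powers of 19 out of the numerator and denominator: v_19(20/130321) = -4. Step 2 — apply |x|_p = p^{-v_p(x)} = 19^{4} = 130321.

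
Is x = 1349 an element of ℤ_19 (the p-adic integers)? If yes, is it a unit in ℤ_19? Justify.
x ∈ ℤ_19 but not a unit; v_19(x) = 1 > 0

ℤ_19 = {x ∈ ℚ_19 : v_19(x) ≥ 0} and ℤ_19^× = {x ∈ ℤ_19 : v_19(x) = 0}. Here v_19(1349) = v_19(num) − v_19(den) = 1; compare against these criteria.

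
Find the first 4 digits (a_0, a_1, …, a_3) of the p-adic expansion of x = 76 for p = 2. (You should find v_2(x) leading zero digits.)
(a_0, …, a_3) = (0, 0, 1, 1)

v_2(76) = 2, so a_0 = ... = a_1 = 0. Factor out: x = 2^2 · u with u = 19 a unit in ℤ_2. Expand u iteratively via a_{v+i} = u_i mod 2, u_{i+1} = (u_i − a_{v+i})/2:
  u_0 = 19;  a_2 = 1;  u_1 = (u_0 − 1)/2 = 9
  u_1 = 9;  a_3 = 1;  u_2 = (u_1 − 1)/2 = 4
Digits: (0, 0, 1, 1).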